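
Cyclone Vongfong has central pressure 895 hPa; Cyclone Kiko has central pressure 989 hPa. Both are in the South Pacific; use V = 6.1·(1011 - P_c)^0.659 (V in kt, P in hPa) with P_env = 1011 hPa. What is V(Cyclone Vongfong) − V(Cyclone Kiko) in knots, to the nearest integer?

93 kt

Cyclone Vongfong: ΔP = 116; V ≈ 6.1 × 116^0.659 ≈ 139.90 kt.
Cyclone Kiko: ΔP = 22; V ≈ 6.1 × 22^0.659 ≈ 46.77 kt.
Difference ≈ 139.90 − 46.77 = 93.13 → 93 kt.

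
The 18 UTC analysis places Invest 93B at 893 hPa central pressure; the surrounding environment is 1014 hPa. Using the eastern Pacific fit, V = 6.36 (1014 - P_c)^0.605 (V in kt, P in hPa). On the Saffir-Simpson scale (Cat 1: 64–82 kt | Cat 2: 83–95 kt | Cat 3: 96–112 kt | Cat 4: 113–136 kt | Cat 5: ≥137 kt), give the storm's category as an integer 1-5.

ΔP = 1014 − 893 = 121 hPa.
V ≈ 6.36 × 121^0.605 = 6.36 × 18.20 ≈ 116 kt.
116 kt falls in the Category 4 band.

4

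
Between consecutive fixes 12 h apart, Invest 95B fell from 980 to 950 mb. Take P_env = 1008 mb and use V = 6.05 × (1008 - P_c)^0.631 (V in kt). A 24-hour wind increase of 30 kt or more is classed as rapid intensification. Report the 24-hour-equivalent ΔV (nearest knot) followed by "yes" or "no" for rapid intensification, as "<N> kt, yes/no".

V₁: ΔP = 28, V ≈ 6.05 × 28^0.631 ≈ 49.53 kt.
V₂: ΔP = 58, V ≈ 6.05 × 58^0.631 ≈ 78.43 kt.
ΔV over 12 h = 28.90 kt → 24 h equivalent = 28.90 × 24/12 ≈ 57.80 kt.
58 kt ≥ 30 kt ⇒ rapid intensification.

58 kt, yes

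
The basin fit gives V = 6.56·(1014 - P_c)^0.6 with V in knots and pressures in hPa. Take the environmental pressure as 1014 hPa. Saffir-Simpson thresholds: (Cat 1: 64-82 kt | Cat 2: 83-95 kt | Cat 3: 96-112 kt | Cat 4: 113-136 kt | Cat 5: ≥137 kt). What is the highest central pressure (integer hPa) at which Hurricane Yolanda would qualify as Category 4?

Category 4 begins at V = 113 kt.
Required ΔP = (113/6.56)^(1/0.6) = 17.226^1.667 ≈ 114.89 hPa.
P_c ≤ 1014 − 114.89 = 899.11, so the highest integer P_c is 899 hPa.

899 hPa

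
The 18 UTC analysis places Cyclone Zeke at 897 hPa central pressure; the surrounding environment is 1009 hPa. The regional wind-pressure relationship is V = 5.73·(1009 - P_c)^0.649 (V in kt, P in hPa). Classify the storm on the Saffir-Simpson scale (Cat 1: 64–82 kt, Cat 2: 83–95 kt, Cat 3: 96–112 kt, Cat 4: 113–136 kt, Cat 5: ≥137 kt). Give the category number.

4

ΔP = 1009 − 897 = 112 hPa.
V ≈ 5.73 × 112^0.649 = 5.73 × 21.38 ≈ 122 kt.
122 kt falls in the Category 4 band.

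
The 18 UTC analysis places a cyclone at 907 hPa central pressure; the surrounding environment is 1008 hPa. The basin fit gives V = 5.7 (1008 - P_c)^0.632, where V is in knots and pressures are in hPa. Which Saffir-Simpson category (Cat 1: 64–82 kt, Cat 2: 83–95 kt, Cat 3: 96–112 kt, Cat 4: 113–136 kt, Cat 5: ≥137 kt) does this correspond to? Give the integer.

3

ΔP = 1008 − 907 = 101 hPa.
V ≈ 5.7 × 101^0.632 = 5.7 × 18.48 ≈ 105 kt.
105 kt falls in the Category 3 band.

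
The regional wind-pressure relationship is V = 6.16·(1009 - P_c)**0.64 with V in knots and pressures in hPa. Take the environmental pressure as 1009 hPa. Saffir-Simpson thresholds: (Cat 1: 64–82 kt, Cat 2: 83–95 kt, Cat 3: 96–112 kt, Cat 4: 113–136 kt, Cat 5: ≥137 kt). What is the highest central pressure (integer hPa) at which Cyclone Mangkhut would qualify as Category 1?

Category 1 begins at V = 64 kt.
Required ΔP = (64/6.16)^(1/0.64) = 10.390^1.562 ≈ 38.76 hPa.
P_c ≤ 1009 − 38.76 = 970.24, so the highest integer P_c is 970 hPa.

970 hPa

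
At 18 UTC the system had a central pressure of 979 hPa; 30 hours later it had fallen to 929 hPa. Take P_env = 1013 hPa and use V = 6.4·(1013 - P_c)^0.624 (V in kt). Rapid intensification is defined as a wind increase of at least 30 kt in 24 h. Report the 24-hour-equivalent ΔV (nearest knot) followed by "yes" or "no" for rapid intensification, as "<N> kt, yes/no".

V₁: ΔP = 34, V ≈ 6.4 × 34^0.624 ≈ 57.79 kt.
V₂: ΔP = 84, V ≈ 6.4 × 84^0.624 ≈ 101.61 kt.
ΔV over 30 h = 43.82 kt → 24 h equivalent = 43.82 × 24/30 ≈ 35.06 kt.
35 kt ≥ 30 kt ⇒ rapid intensification.

35 kt, yes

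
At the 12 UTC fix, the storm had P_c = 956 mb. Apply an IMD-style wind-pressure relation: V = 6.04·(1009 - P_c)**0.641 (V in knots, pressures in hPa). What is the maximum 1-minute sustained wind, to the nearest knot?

77 kt

ΔP = 1009 − 956 = 53 mb.
53^0.641 ≈ 12.743.
V ≈ 6.04 × 12.743 ≈ 77.0 kt.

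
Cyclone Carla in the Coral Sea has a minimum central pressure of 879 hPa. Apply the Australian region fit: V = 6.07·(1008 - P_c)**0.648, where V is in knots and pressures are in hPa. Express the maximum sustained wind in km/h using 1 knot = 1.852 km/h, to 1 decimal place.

ΔP = 1008 − 879 = 129 hPa.
V ≈ 6.07 × 129^0.648 = 6.07 × 23.316 ≈ 141.531 kt.
141.531 × 1.852 ≈ 262.11 km/h → 262.1 km/h.

262.1 km/h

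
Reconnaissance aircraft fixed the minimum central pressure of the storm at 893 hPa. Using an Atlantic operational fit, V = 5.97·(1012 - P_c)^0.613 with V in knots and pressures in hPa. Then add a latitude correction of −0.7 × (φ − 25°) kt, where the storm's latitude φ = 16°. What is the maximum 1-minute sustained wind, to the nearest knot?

ΔP = 1012 − 893 = 119 hPa.
119^0.613 ≈ 18.720.
V ≈ 5.97 × 18.720 ≈ 111.8 kt.
Latitude correction: −0.7 × (16 − 25) = 6.3 kt.
Corrected V ≈ 118.1 kt → 118 kt.

118 kt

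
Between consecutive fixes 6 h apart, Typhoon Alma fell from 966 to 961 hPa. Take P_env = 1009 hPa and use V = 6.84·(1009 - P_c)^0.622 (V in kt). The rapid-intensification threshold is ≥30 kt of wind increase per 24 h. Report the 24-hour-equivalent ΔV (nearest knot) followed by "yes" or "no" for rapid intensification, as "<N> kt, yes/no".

20 kt, no

V₁: ΔP = 43, V ≈ 6.84 × 43^0.622 ≈ 70.97 kt.
V₂: ΔP = 48, V ≈ 6.84 × 48^0.622 ≈ 76.00 kt.
ΔV over 6 h = 5.03 kt → 24 h equivalent = 5.03 × 24/6 ≈ 20.12 kt.
20 kt < 30 kt ⇒ not rapid intensification.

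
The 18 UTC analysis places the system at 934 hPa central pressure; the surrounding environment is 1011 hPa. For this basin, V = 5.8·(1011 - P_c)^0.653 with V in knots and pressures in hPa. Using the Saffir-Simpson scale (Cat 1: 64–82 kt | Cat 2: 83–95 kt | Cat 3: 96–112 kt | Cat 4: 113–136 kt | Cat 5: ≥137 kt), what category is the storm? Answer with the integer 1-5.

ΔP = 1011 − 934 = 77 hPa.
V ≈ 5.8 × 77^0.653 = 5.8 × 17.06 ≈ 99 kt.
99 kt falls in the Category 3 band.

3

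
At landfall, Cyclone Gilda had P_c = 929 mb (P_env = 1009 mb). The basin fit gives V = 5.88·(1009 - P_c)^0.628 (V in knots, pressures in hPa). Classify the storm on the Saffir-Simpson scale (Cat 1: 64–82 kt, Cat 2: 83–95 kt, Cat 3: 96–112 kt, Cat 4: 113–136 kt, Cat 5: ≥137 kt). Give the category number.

ΔP = 1009 − 929 = 80 mb.
V ≈ 5.88 × 80^0.628 = 5.88 × 15.67 ≈ 92 kt.
92 kt falls in the Category 2 band.

2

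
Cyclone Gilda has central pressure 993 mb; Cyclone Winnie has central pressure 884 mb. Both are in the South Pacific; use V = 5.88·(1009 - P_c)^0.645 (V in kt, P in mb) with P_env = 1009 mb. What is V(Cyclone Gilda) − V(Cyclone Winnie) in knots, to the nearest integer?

-97 kt

Cyclone Gilda: ΔP = 16; V ≈ 5.88 × 16^0.645 ≈ 35.16 kt.
Cyclone Winnie: ΔP = 125; V ≈ 5.88 × 125^0.645 ≈ 132.40 kt.
Difference ≈ 35.16 − 132.40 = -97.24 → -97 kt.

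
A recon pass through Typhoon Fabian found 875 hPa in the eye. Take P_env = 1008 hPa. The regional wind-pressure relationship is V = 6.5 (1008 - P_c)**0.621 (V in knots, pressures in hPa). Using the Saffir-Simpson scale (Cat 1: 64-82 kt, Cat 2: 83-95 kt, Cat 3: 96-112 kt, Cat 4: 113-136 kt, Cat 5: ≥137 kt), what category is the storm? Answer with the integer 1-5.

4

ΔP = 1008 − 875 = 133 hPa.
V ≈ 6.5 × 133^0.621 = 6.5 × 20.84 ≈ 135 kt.
135 kt falls in the Category 4 band.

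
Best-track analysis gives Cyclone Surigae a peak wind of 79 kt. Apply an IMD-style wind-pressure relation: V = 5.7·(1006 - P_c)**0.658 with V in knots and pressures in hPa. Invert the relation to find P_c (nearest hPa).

ΔP = (V / 5.7)^(1/0.658) = (79/5.7)^1.520.
79/5.7 = 13.860; 13.860^1.520 ≈ 54.35 hPa.
P_c = 1006 − 54.35 = 951.65 ≈ 952 hPa.

952 hPa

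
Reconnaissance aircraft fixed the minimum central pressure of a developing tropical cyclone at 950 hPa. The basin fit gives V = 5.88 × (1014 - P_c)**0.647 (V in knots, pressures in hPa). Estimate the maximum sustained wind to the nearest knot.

ΔP = 1014 − 950 = 64 hPa.
64^0.647 ≈ 14.743.
V ≈ 5.88 × 14.743 ≈ 86.7 kt.

87 kt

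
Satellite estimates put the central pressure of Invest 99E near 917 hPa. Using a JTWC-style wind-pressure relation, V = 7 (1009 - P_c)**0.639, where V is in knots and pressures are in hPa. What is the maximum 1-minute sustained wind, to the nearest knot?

ΔP = 1009 − 917 = 92 hPa.
92^0.639 ≈ 17.983.
V ≈ 7 × 17.983 ≈ 125.9 kt.

126 kt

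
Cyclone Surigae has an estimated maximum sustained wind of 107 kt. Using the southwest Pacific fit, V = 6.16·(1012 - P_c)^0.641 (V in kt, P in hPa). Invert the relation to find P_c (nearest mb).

ΔP = (V / 6.16)^(1/0.641) = (107/6.16)^1.560.
107/6.16 = 17.370; 17.370^1.560 ≈ 85.94 mb.
P_c = 1012 − 85.94 = 926.06 ≈ 926 mb.

926 mb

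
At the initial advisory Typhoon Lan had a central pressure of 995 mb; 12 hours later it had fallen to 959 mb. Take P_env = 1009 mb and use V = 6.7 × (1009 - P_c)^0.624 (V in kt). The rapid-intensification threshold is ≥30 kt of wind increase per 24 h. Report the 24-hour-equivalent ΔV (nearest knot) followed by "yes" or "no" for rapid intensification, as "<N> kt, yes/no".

V₁: ΔP = 14, V ≈ 6.7 × 14^0.624 ≈ 34.77 kt.
V₂: ΔP = 50, V ≈ 6.7 × 50^0.624 ≈ 76.95 kt.
ΔV over 12 h = 42.18 kt → 24 h equivalent = 42.18 × 24/12 ≈ 84.36 kt.
84 kt ≥ 30 kt ⇒ rapid intensification.

84 kt, yes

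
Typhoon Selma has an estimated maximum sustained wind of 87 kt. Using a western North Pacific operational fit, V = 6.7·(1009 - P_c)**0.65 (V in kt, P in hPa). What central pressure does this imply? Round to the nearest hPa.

957 hPa

ΔP = (V / 6.7)^(1/0.65) = (87/6.7)^1.538.
87/6.7 = 12.985; 12.985^1.538 ≈ 51.64 hPa.
P_c = 1009 − 51.64 = 957.36 ≈ 957 hPa.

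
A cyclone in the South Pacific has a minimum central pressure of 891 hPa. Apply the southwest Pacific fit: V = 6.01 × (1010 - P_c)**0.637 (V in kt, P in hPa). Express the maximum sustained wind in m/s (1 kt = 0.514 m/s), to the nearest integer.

65 m/s

ΔP = 1010 − 891 = 119 hPa.
V ≈ 6.01 × 119^0.637 = 6.01 × 20.995 ≈ 126.182 kt.
126.182 × 0.514 ≈ 64.86 m/s → 65 m/s.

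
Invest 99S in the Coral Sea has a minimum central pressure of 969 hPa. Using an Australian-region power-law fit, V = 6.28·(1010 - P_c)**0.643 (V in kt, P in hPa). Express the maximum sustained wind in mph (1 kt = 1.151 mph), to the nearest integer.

79 mph

ΔP = 1010 − 969 = 41 hPa.
V ≈ 6.28 × 41^0.643 = 6.28 × 10.890 ≈ 68.388 kt.
68.388 × 1.151 ≈ 78.71 mph → 79 mph.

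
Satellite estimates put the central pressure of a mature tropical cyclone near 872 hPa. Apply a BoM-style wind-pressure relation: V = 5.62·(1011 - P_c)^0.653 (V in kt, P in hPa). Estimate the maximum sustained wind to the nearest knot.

ΔP = 1011 − 872 = 139 hPa.
139^0.653 ≈ 25.084.
V ≈ 5.62 × 25.084 ≈ 141.0 kt.

141 kt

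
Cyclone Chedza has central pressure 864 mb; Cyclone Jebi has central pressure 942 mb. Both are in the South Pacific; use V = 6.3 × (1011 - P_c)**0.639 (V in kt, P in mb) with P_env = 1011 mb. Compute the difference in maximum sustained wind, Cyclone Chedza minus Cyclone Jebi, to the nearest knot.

Cyclone Chedza: ΔP = 147; V ≈ 6.3 × 147^0.639 ≈ 152.85 kt.
Cyclone Jebi: ΔP = 69; V ≈ 6.3 × 69^0.639 ≈ 94.27 kt.
Difference ≈ 152.85 − 94.27 = 58.58 → 59 kt.

59 kt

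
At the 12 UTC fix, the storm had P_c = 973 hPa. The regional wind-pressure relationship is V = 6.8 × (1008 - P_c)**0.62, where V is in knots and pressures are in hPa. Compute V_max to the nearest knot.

ΔP = 1008 − 973 = 35 hPa.
35^0.62 ≈ 9.064.
V ≈ 6.8 × 9.064 ≈ 61.6 kt.

62 kt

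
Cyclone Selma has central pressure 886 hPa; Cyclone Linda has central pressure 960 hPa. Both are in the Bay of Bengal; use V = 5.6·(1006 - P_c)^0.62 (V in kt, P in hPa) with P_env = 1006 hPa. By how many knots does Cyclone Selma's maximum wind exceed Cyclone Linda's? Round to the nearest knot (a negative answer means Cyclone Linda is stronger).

Cyclone Selma: ΔP = 120; V ≈ 5.6 × 120^0.62 ≈ 108.96 kt.
Cyclone Linda: ΔP = 46; V ≈ 5.6 × 46^0.62 ≈ 60.13 kt.
Difference ≈ 108.96 − 60.13 = 48.83 → 49 kt.

49 kt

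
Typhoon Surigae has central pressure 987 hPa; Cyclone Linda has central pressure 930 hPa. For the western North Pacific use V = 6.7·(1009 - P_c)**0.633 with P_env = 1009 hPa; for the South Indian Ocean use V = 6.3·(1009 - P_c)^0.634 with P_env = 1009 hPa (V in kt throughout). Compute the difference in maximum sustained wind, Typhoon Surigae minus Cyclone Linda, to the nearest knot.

Typhoon Surigae: ΔP = 22; V ≈ 6.7 × 22^0.633 ≈ 47.41 kt.
Cyclone Linda: ΔP = 79; V ≈ 6.3 × 79^0.634 ≈ 100.56 kt.
Difference ≈ 47.41 − 100.56 = -53.15 → -53 kt.

-53 kt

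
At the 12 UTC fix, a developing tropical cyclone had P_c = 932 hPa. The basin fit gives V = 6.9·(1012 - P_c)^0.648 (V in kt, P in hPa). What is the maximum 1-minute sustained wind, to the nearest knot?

ΔP = 1012 − 932 = 80 hPa.
80^0.648 ≈ 17.108.
V ≈ 6.9 × 17.108 ≈ 118.0 kt.

118 kt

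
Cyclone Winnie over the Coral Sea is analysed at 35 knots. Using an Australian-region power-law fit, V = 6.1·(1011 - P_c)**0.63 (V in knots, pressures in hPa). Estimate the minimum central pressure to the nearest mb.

ΔP = (V / 6.1)^(1/0.63) = (35/6.1)^1.587.
35/6.1 = 5.738; 5.738^1.587 ≈ 16.01 mb.
P_c = 1011 − 16.01 = 994.99 ≈ 995 mb.

995 mb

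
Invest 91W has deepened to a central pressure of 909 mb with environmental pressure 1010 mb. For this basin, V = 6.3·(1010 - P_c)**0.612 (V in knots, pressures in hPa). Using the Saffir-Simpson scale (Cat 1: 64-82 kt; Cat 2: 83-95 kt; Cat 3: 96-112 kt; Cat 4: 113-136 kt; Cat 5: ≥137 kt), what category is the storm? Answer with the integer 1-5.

ΔP = 1010 − 909 = 101 mb.
V ≈ 6.3 × 101^0.612 = 6.3 × 16.85 ≈ 106 kt.
106 kt falls in the Category 3 band.

3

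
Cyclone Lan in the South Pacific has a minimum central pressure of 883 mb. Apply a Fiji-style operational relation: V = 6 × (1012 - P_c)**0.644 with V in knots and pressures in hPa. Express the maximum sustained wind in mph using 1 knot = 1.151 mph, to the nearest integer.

158 mph

ΔP = 1012 − 883 = 129 mb.
V ≈ 6 × 129^0.644 = 6 × 22.868 ≈ 137.205 kt.
137.205 × 1.151 ≈ 157.92 mph → 158 mph.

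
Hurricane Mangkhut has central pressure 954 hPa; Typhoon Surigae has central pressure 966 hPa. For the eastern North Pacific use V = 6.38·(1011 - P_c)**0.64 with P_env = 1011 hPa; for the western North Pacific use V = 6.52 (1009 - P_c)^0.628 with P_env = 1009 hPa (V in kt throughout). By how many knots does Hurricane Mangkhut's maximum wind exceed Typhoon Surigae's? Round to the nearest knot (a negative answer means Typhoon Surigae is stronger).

Hurricane Mangkhut: ΔP = 57; V ≈ 6.38 × 57^0.64 ≈ 84.84 kt.
Typhoon Surigae: ΔP = 43; V ≈ 6.52 × 43^0.628 ≈ 69.19 kt.
Difference ≈ 84.84 − 69.19 = 15.65 → 16 kt.

16 kt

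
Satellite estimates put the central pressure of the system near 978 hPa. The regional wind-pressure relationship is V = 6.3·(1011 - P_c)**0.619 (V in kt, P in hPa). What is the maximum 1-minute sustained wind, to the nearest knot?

55 kt

ΔP = 1011 − 978 = 33 hPa.
33^0.619 ≈ 8.709.
V ≈ 6.3 × 8.709 ≈ 54.9 kt.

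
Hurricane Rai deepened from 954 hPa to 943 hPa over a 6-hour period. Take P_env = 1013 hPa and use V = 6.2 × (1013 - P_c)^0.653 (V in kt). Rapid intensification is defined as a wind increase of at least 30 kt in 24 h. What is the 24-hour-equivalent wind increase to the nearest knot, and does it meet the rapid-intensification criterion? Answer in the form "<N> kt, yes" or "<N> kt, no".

V₁: ΔP = 59, V ≈ 6.2 × 59^0.653 ≈ 88.87 kt.
V₂: ΔP = 70, V ≈ 6.2 × 70^0.653 ≈ 99.37 kt.
ΔV over 6 h = 10.50 kt → 24 h equivalent = 10.50 × 24/6 ≈ 42.00 kt.
42 kt ≥ 30 kt ⇒ rapid intensification.

42 kt, yes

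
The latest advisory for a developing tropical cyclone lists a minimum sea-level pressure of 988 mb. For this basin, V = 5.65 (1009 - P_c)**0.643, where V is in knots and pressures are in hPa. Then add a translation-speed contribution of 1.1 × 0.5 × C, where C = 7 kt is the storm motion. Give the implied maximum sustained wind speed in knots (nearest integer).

44 kt

ΔP = 1009 − 988 = 21 mb.
21^0.643 ≈ 7.083.
V ≈ 5.65 × 7.083 ≈ 40.0 kt.
Translation term: 1.1 × 0.5 × 7 = 3.85 kt.
Corrected V ≈ 43.85 kt → 44 kt.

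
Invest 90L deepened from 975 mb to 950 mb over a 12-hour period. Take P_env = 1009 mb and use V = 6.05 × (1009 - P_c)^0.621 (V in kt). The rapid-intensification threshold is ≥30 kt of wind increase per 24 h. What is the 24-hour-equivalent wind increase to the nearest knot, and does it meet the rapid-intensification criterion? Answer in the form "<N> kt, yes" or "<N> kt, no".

V₁: ΔP = 34, V ≈ 6.05 × 34^0.621 ≈ 54.05 kt.
V₂: ΔP = 59, V ≈ 6.05 × 59^0.621 ≈ 76.11 kt.
ΔV over 12 h = 22.06 kt → 24 h equivalent = 22.06 × 24/12 ≈ 44.12 kt.
44 kt ≥ 30 kt ⇒ rapid intensification.

44 kt, yes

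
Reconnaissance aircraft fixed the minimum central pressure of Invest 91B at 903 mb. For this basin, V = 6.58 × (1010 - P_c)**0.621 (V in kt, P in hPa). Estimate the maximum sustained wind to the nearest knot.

ΔP = 1010 − 903 = 107 mb.
107^0.621 ≈ 18.207.
V ≈ 6.58 × 18.207 ≈ 119.8 kt.

120 kt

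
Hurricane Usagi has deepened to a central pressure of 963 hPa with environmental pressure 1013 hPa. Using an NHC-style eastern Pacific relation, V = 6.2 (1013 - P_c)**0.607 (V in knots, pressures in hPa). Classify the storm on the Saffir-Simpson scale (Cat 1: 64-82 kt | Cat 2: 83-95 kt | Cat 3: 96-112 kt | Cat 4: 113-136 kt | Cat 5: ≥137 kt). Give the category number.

ΔP = 1013 − 963 = 50 hPa.
V ≈ 6.2 × 50^0.607 = 6.2 × 10.75 ≈ 67 kt.
67 kt falls in the Category 1 band.

1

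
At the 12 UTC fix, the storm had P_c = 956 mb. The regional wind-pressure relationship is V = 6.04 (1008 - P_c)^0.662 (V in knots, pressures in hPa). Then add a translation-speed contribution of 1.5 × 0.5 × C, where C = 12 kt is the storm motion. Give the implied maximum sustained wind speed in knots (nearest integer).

ΔP = 1008 − 956 = 52 mb.
52^0.662 ≈ 13.677.
V ≈ 6.04 × 13.677 ≈ 82.6 kt.
Translation term: 1.5 × 0.5 × 12 = 9 kt.
Corrected V ≈ 91.6 kt → 92 kt.

92 kt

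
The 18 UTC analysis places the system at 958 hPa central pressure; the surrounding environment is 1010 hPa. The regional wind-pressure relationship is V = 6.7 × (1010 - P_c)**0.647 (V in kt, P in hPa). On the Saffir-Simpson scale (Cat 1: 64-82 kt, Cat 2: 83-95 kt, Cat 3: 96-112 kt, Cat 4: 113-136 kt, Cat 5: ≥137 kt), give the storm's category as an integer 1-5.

ΔP = 1010 − 958 = 52 hPa.
V ≈ 6.7 × 52^0.647 = 6.7 × 12.89 ≈ 86 kt.
86 kt falls in the Category 2 band.

2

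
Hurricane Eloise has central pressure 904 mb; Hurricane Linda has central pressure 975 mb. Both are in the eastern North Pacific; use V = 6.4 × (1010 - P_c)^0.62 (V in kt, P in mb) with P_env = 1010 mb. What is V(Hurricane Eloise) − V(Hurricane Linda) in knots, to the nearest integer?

Hurricane Eloise: ΔP = 106; V ≈ 6.4 × 106^0.62 ≈ 115.31 kt.
Hurricane Linda: ΔP = 35; V ≈ 6.4 × 35^0.62 ≈ 58.01 kt.
Difference ≈ 115.31 − 58.01 = 57.30 → 57 kt.

57 kt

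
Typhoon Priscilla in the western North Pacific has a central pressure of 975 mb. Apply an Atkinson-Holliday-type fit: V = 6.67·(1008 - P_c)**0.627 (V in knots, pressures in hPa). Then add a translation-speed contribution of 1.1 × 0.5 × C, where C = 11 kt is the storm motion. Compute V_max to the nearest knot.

ΔP = 1008 − 975 = 33 mb.
33^0.627 ≈ 8.956.
V ≈ 6.67 × 8.956 ≈ 59.7 kt.
Translation term: 1.1 × 0.5 × 11 = 6.05 kt.
Corrected V ≈ 65.75 kt → 66 kt.

66 kt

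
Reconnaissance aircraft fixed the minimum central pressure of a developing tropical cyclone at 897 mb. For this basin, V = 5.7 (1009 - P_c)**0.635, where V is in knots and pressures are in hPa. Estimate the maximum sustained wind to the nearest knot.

114 kt

ΔP = 1009 − 897 = 112 mb.
112^0.635 ≈ 20.010.
V ≈ 5.7 × 20.010 ≈ 114.1 kt.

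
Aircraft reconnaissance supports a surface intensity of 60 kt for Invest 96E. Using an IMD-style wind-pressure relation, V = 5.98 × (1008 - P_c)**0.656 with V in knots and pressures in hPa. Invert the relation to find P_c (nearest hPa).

ΔP = (V / 5.98)^(1/0.656) = (60/5.98)^1.524.
60/5.98 = 10.033; 10.033^1.524 ≈ 33.62 hPa.
P_c = 1008 − 33.62 = 974.38 ≈ 974 hPa.

974 hPa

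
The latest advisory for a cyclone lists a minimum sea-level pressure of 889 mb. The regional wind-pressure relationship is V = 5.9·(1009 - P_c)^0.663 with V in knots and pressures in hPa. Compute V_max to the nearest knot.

ΔP = 1009 − 889 = 120 mb.
120^0.663 ≈ 23.905.
V ≈ 5.9 × 23.905 ≈ 141.0 kt.

141 kt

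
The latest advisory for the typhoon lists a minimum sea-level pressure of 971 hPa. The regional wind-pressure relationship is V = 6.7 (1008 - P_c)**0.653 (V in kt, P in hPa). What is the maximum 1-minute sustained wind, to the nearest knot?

71 kt

ΔP = 1008 − 971 = 37 hPa.
37^0.653 ≈ 10.569.
V ≈ 6.7 × 10.569 ≈ 70.8 kt.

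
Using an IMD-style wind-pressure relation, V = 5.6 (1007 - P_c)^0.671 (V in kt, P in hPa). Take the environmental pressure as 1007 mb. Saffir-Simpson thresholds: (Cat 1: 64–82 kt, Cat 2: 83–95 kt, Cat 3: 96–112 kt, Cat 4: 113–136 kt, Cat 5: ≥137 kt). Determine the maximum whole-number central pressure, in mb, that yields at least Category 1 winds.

969 mb

Category 1 begins at V = 64 kt.
Required ΔP = (64/5.6)^(1/0.671) = 11.429^1.490 ≈ 37.73 mb.
P_c ≤ 1007 − 37.73 = 969.27, so the highest integer P_c is 969 mb.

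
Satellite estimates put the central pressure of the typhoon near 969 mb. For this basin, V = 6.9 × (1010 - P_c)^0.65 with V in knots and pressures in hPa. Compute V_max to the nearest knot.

77 kt

ΔP = 1010 − 969 = 41 mb.
41^0.65 ≈ 11.177.
V ≈ 6.9 × 11.177 ≈ 77.1 kt.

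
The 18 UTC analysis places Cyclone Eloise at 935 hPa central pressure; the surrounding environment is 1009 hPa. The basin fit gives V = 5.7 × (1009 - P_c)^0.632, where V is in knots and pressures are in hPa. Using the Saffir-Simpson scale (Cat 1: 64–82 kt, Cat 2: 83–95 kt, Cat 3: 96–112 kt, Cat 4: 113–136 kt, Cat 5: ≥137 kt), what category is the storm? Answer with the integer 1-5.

ΔP = 1009 − 935 = 74 hPa.
V ≈ 5.7 × 74^0.632 = 5.7 × 15.18 ≈ 87 kt.
87 kt falls in the Category 2 band.

2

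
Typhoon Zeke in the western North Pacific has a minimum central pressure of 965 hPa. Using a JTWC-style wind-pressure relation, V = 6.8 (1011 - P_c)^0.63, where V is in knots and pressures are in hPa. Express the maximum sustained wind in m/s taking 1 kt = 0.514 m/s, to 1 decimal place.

ΔP = 1011 − 965 = 46 hPa.
V ≈ 6.8 × 46^0.63 = 6.8 × 11.157 ≈ 75.866 kt.
75.866 × 0.514 ≈ 39.00 m/s → 39.0 m/s.

39.0 m/s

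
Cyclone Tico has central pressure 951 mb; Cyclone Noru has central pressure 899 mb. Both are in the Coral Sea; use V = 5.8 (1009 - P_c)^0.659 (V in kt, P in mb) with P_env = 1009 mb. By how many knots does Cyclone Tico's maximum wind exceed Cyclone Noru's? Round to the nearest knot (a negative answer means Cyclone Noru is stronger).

-44 kt

Cyclone Tico: ΔP = 58; V ≈ 5.8 × 58^0.659 ≈ 84.24 kt.
Cyclone Noru: ΔP = 110; V ≈ 5.8 × 110^0.659 ≈ 128.44 kt.
Difference ≈ 84.24 − 128.44 = -44.20 → -44 kt.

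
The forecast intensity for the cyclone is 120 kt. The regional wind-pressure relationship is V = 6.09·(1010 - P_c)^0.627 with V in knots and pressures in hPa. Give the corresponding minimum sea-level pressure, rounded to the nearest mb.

ΔP = (V / 6.09)^(1/0.627) = (120/6.09)^1.595.
120/6.09 = 19.704; 19.704^1.595 ≈ 116.06 mb.
P_c = 1010 − 116.06 = 893.94 ≈ 894 mb.

894 mb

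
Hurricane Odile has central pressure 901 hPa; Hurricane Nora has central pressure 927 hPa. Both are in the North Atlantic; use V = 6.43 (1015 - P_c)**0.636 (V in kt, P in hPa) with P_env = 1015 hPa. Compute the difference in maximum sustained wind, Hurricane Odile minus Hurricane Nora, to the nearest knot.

20 kt

Hurricane Odile: ΔP = 114; V ≈ 6.43 × 114^0.636 ≈ 130.74 kt.
Hurricane Nora: ΔP = 88; V ≈ 6.43 × 88^0.636 ≈ 110.89 kt.
Difference ≈ 130.74 − 110.89 = 19.85 → 20 kt.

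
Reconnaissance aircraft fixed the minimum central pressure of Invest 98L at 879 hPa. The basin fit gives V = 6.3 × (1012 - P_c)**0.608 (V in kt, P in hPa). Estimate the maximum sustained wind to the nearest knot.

123 kt

ΔP = 1012 − 879 = 133 hPa.
133^0.608 ≈ 19.557.
V ≈ 6.3 × 19.557 ≈ 123.2 kt.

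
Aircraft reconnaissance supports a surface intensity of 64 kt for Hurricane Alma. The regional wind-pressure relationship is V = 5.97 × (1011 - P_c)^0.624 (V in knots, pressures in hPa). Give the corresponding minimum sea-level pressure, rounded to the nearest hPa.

ΔP = (V / 5.97)^(1/0.624) = (64/5.97)^1.603.
64/5.97 = 10.720; 10.720^1.603 ≈ 44.77 hPa.
P_c = 1011 − 44.77 = 966.23 ≈ 966 hPa.

966 hPa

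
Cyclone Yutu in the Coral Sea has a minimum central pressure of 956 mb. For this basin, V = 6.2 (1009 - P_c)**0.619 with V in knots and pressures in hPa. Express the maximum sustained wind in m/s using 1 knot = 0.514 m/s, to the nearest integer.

37 m/s

ΔP = 1009 − 956 = 53 mb.
V ≈ 6.2 × 53^0.619 = 6.2 × 11.677 ≈ 72.397 kt.
72.397 × 0.514 ≈ 37.21 m/s → 37 m/s.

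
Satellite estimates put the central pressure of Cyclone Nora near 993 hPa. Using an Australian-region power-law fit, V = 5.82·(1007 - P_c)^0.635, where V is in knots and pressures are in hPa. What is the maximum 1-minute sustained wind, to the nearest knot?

31 kt

ΔP = 1007 − 993 = 14 hPa.
14^0.635 ≈ 5.343.
V ≈ 5.82 × 5.343 ≈ 31.1 kt.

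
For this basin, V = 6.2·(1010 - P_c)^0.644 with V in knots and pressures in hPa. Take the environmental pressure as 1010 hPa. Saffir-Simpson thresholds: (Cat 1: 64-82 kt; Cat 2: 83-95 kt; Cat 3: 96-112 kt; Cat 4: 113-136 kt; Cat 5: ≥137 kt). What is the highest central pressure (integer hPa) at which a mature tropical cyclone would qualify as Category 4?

919 hPa

Category 4 begins at V = 113 kt.
Required ΔP = (113/6.2)^(1/0.644) = 18.226^1.553 ≈ 90.70 hPa.
P_c ≤ 1010 − 90.70 = 919.30, so the highest integer P_c is 919 hPa.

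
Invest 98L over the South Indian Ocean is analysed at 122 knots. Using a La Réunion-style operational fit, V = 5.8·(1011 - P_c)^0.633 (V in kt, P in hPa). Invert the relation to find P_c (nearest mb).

ΔP = (V / 5.8)^(1/0.633) = (122/5.8)^1.580.
122/5.8 = 21.034; 21.034^1.580 ≈ 123.01 mb.
P_c = 1011 − 123.01 = 887.99 ≈ 888 mb.

888 mb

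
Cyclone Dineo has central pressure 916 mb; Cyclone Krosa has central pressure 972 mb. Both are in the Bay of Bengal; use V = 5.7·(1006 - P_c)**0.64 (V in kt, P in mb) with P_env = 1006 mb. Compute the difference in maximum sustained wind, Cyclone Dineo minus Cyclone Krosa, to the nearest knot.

47 kt

Cyclone Dineo: ΔP = 90; V ≈ 5.7 × 90^0.64 ≈ 101.53 kt.
Cyclone Krosa: ΔP = 34; V ≈ 5.7 × 34^0.64 ≈ 54.45 kt.
Difference ≈ 101.53 − 54.45 = 47.08 → 47 kt.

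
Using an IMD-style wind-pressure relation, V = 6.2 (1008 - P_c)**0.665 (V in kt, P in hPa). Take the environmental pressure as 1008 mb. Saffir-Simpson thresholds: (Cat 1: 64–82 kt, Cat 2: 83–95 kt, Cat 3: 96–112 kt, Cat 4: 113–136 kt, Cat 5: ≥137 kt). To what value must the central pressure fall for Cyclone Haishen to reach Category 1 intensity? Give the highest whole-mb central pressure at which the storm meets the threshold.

974 mb

Category 1 begins at V = 64 kt.
Required ΔP = (64/6.2)^(1/0.665) = 10.323^1.504 ≈ 33.46 mb.
P_c ≤ 1008 − 33.46 = 974.54, so the highest integer P_c is 974 mb.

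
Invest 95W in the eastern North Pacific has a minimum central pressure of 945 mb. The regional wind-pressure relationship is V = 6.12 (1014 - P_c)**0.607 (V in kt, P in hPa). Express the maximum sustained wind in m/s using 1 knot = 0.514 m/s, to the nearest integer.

41 m/s

ΔP = 1014 − 945 = 69 mb.
V ≈ 6.12 × 69^0.607 = 6.12 × 13.067 ≈ 79.971 kt.
79.971 × 0.514 ≈ 41.11 m/s → 41 m/s.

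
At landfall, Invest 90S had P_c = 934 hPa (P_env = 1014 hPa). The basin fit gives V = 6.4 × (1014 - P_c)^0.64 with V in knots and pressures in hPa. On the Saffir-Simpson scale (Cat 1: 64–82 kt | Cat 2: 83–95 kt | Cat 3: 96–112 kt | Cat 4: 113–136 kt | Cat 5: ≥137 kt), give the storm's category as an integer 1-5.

ΔP = 1014 − 934 = 80 hPa.
V ≈ 6.4 × 80^0.64 = 6.4 × 16.52 ≈ 106 kt.
106 kt falls in the Category 3 band.

3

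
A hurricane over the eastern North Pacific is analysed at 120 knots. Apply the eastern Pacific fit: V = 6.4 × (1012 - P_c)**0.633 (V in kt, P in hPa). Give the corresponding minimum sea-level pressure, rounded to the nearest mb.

909 mb

ΔP = (V / 6.4)^(1/0.633) = (120/6.4)^1.580.
120/6.4 = 18.750; 18.750^1.580 ≈ 102.58 mb.
P_c = 1012 − 102.58 = 909.42 ≈ 909 mb.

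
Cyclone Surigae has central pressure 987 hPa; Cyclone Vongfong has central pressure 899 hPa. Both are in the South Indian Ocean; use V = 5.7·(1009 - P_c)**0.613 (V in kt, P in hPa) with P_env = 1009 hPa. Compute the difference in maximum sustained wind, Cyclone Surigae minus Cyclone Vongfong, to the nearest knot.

-64 kt

Cyclone Surigae: ΔP = 22; V ≈ 5.7 × 22^0.613 ≈ 37.91 kt.
Cyclone Vongfong: ΔP = 110; V ≈ 5.7 × 110^0.613 ≈ 101.68 kt.
Difference ≈ 37.91 − 101.68 = -63.77 → -64 kt.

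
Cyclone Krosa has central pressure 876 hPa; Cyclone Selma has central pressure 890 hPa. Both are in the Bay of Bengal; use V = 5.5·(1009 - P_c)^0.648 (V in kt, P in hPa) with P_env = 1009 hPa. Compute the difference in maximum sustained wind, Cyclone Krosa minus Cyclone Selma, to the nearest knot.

9 kt

Cyclone Krosa: ΔP = 133; V ≈ 5.5 × 133^0.648 ≈ 130.80 kt.
Cyclone Selma: ΔP = 119; V ≈ 5.5 × 119^0.648 ≈ 121.71 kt.
Difference ≈ 130.80 − 121.71 = 9.09 → 9 kt.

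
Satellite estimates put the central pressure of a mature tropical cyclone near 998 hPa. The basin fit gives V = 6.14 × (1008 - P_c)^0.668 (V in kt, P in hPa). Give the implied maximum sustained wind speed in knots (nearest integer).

29 kt

ΔP = 1008 − 998 = 10 hPa.
10^0.668 ≈ 4.656.
V ≈ 6.14 × 4.656 ≈ 28.6 kt.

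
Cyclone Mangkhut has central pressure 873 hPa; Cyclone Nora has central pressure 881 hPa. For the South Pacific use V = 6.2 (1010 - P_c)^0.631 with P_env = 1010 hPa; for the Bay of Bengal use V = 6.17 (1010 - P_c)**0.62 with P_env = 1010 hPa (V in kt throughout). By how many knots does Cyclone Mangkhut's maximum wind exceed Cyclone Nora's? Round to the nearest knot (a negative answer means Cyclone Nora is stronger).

Cyclone Mangkhut: ΔP = 137; V ≈ 6.2 × 137^0.631 ≈ 138.25 kt.
Cyclone Nora: ΔP = 129; V ≈ 6.17 × 129^0.62 ≈ 125.56 kt.
Difference ≈ 138.25 − 125.56 = 12.69 → 13 kt.

13 kt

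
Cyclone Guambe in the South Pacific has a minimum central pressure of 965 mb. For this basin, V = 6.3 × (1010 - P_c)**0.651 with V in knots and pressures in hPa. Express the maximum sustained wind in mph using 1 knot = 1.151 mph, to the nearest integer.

ΔP = 1010 − 965 = 45 mb.
V ≈ 6.3 × 45^0.651 = 6.3 × 11.919 ≈ 75.090 kt.
75.090 × 1.151 ≈ 86.43 mph → 86 mph.

86 mph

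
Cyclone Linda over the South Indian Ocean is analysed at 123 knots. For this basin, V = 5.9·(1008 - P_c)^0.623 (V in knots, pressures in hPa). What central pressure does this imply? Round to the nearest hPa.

ΔP = (V / 5.9)^(1/0.623) = (123/5.9)^1.605.
123/5.9 = 20.847; 20.847^1.605 ≈ 131.00 hPa.
P_c = 1008 − 131.00 = 877.00 ≈ 877 hPa.

877 hPa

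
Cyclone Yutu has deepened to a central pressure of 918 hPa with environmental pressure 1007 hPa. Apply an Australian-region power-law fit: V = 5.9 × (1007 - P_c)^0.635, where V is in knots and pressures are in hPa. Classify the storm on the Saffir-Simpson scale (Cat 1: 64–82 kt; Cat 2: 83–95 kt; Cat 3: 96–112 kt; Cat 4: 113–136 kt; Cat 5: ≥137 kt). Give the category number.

ΔP = 1007 − 918 = 89 hPa.
V ≈ 5.9 × 89^0.635 = 5.9 × 17.29 ≈ 102 kt.
102 kt falls in the Category 3 band.

3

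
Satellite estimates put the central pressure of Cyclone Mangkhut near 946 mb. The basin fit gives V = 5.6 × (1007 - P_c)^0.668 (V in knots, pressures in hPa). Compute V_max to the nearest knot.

ΔP = 1007 − 946 = 61 mb.
61^0.668 ≈ 15.581.
V ≈ 5.6 × 15.581 ≈ 87.3 kt.

87 kt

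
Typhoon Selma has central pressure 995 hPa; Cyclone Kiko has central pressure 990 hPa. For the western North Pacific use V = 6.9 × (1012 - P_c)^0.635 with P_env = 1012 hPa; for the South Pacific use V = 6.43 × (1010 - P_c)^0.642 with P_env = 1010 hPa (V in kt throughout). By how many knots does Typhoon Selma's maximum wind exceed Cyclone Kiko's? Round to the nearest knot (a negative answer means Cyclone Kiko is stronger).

-2 kt

Typhoon Selma: ΔP = 17; V ≈ 6.9 × 17^0.635 ≈ 41.70 kt.
Cyclone Kiko: ΔP = 20; V ≈ 6.43 × 20^0.642 ≈ 44.00 kt.
Difference ≈ 41.70 − 44.00 = -2.30 → -2 kt.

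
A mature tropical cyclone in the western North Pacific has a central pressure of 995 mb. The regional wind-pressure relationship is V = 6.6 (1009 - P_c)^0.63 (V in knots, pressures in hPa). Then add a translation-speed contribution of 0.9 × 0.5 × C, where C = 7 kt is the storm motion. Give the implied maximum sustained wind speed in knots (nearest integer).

ΔP = 1009 − 995 = 14 mb.
14^0.63 ≈ 5.273.
V ≈ 6.6 × 5.273 ≈ 34.8 kt.
Translation term: 0.9 × 0.5 × 7 = 3.15 kt.
Corrected V ≈ 37.95 kt → 38 kt.

38 kt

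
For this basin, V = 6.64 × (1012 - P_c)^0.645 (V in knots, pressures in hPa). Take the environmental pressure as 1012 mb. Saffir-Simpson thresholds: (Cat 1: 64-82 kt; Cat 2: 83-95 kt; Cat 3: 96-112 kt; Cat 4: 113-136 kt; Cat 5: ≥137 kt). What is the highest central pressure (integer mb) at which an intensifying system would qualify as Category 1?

Category 1 begins at V = 64 kt.
Required ΔP = (64/6.64)^(1/0.645) = 9.639^1.550 ≈ 33.54 mb.
P_c ≤ 1012 − 33.54 = 978.46, so the highest integer P_c is 978 mb.

978 mb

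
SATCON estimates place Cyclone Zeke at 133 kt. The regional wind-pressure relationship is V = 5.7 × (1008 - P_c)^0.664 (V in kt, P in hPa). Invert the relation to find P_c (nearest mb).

ΔP = (V / 5.7)^(1/0.664) = (133/5.7)^1.506.
133/5.7 = 23.333; 23.333^1.506 ≈ 114.87 mb.
P_c = 1008 − 114.87 = 893.13 ≈ 893 mb.

893 mb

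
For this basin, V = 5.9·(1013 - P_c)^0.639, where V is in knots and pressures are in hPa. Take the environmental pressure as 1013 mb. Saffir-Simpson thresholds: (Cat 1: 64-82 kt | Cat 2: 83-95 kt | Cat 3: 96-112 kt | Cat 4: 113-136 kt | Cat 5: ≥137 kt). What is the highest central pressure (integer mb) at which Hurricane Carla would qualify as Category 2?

Category 2 begins at V = 83 kt.
Required ΔP = (83/5.9)^(1/0.639) = 14.068^1.565 ≈ 62.65 mb.
P_c ≤ 1013 − 62.65 = 950.35, so the highest integer P_c is 950 mb.

950 mb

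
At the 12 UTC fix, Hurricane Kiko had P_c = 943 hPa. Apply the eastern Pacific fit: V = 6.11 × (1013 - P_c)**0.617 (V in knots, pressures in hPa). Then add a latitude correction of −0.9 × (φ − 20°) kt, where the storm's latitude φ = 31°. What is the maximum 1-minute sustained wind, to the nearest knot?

74 kt

ΔP = 1013 − 943 = 70 hPa.
70^0.617 ≈ 13.754.
V ≈ 6.11 × 13.754 ≈ 84.0 kt.
Latitude correction: −0.9 × (31 − 20) = -9.9 kt.
Corrected V ≈ 74.1 kt → 74 kt.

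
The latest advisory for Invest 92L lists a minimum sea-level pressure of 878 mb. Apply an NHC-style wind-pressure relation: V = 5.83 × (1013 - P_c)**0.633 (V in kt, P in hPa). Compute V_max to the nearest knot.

ΔP = 1013 − 878 = 135 mb.
135^0.633 ≈ 22.310.
V ≈ 5.83 × 22.310 ≈ 130.1 kt.

130 kt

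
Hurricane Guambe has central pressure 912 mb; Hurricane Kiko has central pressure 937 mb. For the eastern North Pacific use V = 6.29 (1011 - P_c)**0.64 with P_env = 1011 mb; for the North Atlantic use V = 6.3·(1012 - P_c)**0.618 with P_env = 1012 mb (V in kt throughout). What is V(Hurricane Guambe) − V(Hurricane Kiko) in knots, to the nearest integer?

28 kt

Hurricane Guambe: ΔP = 99; V ≈ 6.29 × 99^0.64 ≈ 119.09 kt.
Hurricane Kiko: ΔP = 75; V ≈ 6.3 × 75^0.618 ≈ 90.81 kt.
Difference ≈ 119.09 − 90.81 = 28.28 → 28 kt.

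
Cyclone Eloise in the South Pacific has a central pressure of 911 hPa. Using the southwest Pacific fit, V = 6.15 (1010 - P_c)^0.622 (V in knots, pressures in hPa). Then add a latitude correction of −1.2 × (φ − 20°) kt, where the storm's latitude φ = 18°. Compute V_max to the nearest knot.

110 kt

ΔP = 1010 − 911 = 99 hPa.
99^0.622 ≈ 17.430.
V ≈ 6.15 × 17.430 ≈ 107.2 kt.
Latitude correction: −1.2 × (18 − 20) = 2.4 kt.
Corrected V ≈ 109.6 kt → 110 kt.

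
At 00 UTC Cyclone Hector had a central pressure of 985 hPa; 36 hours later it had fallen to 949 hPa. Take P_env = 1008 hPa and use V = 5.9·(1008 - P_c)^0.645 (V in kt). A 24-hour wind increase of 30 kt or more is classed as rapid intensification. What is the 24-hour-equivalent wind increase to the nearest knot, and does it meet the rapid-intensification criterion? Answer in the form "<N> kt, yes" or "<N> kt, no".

V₁: ΔP = 23, V ≈ 5.9 × 23^0.645 ≈ 44.58 kt.
V₂: ΔP = 59, V ≈ 5.9 × 59^0.645 ≈ 81.86 kt.
ΔV over 36 h = 37.28 kt → 24 h equivalent = 37.28 × 24/36 ≈ 24.85 kt.
25 kt < 30 kt ⇒ not rapid intensification.

25 kt, no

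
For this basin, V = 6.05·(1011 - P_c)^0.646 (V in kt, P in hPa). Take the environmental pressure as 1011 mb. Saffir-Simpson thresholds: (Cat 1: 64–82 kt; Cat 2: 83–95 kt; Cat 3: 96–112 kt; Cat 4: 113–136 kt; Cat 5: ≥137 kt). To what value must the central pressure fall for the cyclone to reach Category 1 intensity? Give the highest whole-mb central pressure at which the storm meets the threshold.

972 mb

Category 1 begins at V = 64 kt.
Required ΔP = (64/6.05)^(1/0.646) = 10.579^1.548 ≈ 38.53 mb.
P_c ≤ 1011 − 38.53 = 972.47, so the highest integer P_c is 972 mb.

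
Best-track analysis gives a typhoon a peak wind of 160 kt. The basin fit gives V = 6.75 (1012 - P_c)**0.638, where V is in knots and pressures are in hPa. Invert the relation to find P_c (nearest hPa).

ΔP = (V / 6.75)^(1/0.638) = (160/6.75)^1.567.
160/6.75 = 23.704; 23.704^1.567 ≈ 142.85 hPa.
P_c = 1012 − 142.85 = 869.15 ≈ 869 hPa.

869 hPa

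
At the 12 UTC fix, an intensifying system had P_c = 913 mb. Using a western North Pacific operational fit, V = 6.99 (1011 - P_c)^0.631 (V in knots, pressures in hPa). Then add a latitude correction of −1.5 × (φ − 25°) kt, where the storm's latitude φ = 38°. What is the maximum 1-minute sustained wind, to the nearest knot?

ΔP = 1011 − 913 = 98 mb.
98^0.631 ≈ 18.049.
V ≈ 6.99 × 18.049 ≈ 126.2 kt.
Latitude correction: −1.5 × (38 − 25) = -19.5 kt.
Corrected V ≈ 106.7 kt → 107 kt.

107 kt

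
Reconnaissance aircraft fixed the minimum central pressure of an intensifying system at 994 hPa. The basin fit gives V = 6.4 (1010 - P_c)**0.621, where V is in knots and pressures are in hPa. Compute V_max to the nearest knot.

36 kt

ΔP = 1010 − 994 = 16 hPa.
16^0.621 ≈ 5.594.
V ≈ 6.4 × 5.594 ≈ 35.8 kt.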